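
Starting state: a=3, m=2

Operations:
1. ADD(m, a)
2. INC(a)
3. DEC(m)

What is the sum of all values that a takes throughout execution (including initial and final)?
14

Values of a at each step:
Initial: a = 3
After step 1: a = 3
After step 2: a = 4
After step 3: a = 4
Sum = 3 + 3 + 4 + 4 = 14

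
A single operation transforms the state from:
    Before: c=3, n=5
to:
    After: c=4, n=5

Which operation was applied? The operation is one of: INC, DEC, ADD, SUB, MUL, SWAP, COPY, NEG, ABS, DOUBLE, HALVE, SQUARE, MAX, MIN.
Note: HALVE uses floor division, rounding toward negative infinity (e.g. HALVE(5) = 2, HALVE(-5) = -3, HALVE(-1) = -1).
INC(c)

Analyzing the change:
Before: c=3, n=5
After: c=4, n=5
Variable c changed from 3 to 4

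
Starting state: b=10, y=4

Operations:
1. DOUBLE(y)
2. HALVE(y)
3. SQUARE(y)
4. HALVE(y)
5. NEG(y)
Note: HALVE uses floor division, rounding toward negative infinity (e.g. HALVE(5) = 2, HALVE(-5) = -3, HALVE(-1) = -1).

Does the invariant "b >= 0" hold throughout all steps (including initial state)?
Yes

The invariant holds at every step.

State at each step:
Initial: b=10, y=4
After step 1: b=10, y=8
After step 2: b=10, y=4
After step 3: b=10, y=16
After step 4: b=10, y=8
After step 5: b=10, y=-8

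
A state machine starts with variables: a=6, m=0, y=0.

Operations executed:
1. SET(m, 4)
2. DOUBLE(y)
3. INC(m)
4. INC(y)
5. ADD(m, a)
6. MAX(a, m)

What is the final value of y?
y = 1

Tracing execution:
Step 1: SET(m, 4) → y = 0
Step 2: DOUBLE(y) → y = 0
Step 3: INC(m) → y = 0
Step 4: INC(y) → y = 1
Step 5: ADD(m, a) → y = 1
Step 6: MAX(a, m) → y = 1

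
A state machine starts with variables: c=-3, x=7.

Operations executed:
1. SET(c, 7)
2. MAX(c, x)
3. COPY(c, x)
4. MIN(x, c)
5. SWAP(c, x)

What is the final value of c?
c = 7

Tracing execution:
Step 1: SET(c, 7) → c = 7
Step 2: MAX(c, x) → c = 7
Step 3: COPY(c, x) → c = 7
Step 4: MIN(x, c) → c = 7
Step 5: SWAP(c, x) → c = 7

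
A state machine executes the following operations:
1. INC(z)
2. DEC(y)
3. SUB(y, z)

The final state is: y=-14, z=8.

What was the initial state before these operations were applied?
y=-5, z=7

Working backwards:
Final state: y=-14, z=8
Before step 3 (SUB(y, z)): y=-6, z=8
Before step 2 (DEC(y)): y=-5, z=8
Before step 1 (INC(z)): y=-5, z=7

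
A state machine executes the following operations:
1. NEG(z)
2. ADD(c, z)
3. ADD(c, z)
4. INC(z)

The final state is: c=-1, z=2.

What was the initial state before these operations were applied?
c=-3, z=-1

Working backwards:
Final state: c=-1, z=2
Before step 4 (INC(z)): c=-1, z=1
Before step 3 (ADD(c, z)): c=-2, z=1
Before step 2 (ADD(c, z)): c=-3, z=1
Before step 1 (NEG(z)): c=-3, z=-1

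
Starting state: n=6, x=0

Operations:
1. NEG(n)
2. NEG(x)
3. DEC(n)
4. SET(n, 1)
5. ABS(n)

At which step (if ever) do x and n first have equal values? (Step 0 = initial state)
Never

x and n never become equal during execution.

Comparing values at each step:
Initial: x=0, n=6
After step 1: x=0, n=-6
After step 2: x=0, n=-6
After step 3: x=0, n=-7
After step 4: x=0, n=1
After step 5: x=0, n=1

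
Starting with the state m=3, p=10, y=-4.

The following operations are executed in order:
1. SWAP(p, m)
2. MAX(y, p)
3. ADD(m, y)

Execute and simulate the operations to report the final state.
{m: 13, p: 3, y: 3}

Step-by-step execution:
Initial: m=3, p=10, y=-4
After step 1 (SWAP(p, m)): m=10, p=3, y=-4
After step 2 (MAX(y, p)): m=10, p=3, y=3
After step 3 (ADD(m, y)): m=13, p=3, y=3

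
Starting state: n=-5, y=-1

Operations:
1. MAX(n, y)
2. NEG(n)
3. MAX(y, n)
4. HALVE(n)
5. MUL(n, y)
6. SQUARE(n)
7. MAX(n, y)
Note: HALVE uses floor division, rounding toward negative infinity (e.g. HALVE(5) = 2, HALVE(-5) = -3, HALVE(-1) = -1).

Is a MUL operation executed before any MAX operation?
No

First MUL: step 5
First MAX: step 1
Since 5 > 1, MAX comes first.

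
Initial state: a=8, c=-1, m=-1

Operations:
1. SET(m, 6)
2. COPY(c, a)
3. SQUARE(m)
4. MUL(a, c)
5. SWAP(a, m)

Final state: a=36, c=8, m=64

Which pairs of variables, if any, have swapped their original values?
None

Comparing initial and final values:
c: -1 → 8
m: -1 → 64
a: 8 → 36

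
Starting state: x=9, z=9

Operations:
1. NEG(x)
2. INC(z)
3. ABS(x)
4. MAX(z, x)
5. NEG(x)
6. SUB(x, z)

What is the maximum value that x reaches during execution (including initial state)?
9

Values of x at each step:
Initial: x = 9 ← maximum
After step 1: x = -9
After step 2: x = -9
After step 3: x = 9
After step 4: x = 9
After step 5: x = -9
After step 6: x = -19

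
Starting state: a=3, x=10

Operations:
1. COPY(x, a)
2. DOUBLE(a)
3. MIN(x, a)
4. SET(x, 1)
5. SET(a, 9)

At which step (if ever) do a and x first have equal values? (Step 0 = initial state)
Step 1

a and x first become equal after step 1.

Comparing values at each step:
Initial: a=3, x=10
After step 1: a=3, x=3 ← equal!
After step 2: a=6, x=3
After step 3: a=6, x=3
After step 4: a=6, x=1
After step 5: a=9, x=1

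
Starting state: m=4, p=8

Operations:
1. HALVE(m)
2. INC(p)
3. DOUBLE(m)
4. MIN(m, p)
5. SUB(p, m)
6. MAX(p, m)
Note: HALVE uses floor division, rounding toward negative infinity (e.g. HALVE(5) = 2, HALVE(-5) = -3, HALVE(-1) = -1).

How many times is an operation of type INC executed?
1

Counting INC operations:
Step 2: INC(p) ← INC
Total: 1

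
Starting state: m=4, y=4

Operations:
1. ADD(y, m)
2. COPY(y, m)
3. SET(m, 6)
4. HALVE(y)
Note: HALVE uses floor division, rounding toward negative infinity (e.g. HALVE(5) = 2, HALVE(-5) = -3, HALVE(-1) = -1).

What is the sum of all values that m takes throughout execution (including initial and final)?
24

Values of m at each step:
Initial: m = 4
After step 1: m = 4
After step 2: m = 4
After step 3: m = 6
After step 4: m = 6
Sum = 4 + 4 + 4 + 6 + 6 = 24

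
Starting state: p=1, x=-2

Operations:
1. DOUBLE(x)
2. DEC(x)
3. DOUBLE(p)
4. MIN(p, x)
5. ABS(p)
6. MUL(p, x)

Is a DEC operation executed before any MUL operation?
Yes

First DEC: step 2
First MUL: step 6
Since 2 < 6, DEC comes first.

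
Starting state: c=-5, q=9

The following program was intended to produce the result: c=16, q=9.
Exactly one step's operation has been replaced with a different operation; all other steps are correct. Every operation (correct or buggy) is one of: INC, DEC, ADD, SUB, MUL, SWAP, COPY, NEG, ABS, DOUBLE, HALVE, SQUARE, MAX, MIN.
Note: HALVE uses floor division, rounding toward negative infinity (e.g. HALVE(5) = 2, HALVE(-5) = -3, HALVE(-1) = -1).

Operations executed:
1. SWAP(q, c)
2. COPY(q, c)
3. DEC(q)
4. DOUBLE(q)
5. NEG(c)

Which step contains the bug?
Step 5

Trace with buggy code:
Initial: c=-5, q=9
After step 1: c=9, q=-5
After step 2: c=9, q=9
After step 3: c=9, q=8
After step 4: c=9, q=16
After step 5: c=-9, q=16
Actual final c=-9, q=16 ≠ expected c=16, q=9.
Step 5 is the only position where a single-operation replacement can produce the expected result.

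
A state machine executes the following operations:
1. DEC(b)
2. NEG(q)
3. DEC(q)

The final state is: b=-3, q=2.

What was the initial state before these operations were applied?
b=-2, q=-3

Working backwards:
Final state: b=-3, q=2
Before step 3 (DEC(q)): b=-3, q=3
Before step 2 (NEG(q)): b=-3, q=-3
Before step 1 (DEC(b)): b=-2, q=-3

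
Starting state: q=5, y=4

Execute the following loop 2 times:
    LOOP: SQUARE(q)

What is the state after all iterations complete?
q=625, y=4

Iteration trace:
Start: q=5, y=4
After iteration 1: q=25, y=4
After iteration 2: q=625, y=4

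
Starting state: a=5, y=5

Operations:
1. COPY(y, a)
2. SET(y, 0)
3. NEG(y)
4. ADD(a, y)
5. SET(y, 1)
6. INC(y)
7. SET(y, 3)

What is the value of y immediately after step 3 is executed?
y = 0

Tracing y through execution:
Initial: y = 5
After step 1 (COPY(y, a)): y = 5
After step 2 (SET(y, 0)): y = 0
After step 3 (NEG(y)): y = 0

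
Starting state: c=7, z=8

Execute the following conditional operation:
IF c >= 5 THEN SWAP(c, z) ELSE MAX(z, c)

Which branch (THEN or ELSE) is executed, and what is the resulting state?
Branch: THEN, Final state: c=8, z=7

Evaluating condition: c >= 5
c = 7
Condition is True, so THEN branch executes
After SWAP(c, z): c=8, z=7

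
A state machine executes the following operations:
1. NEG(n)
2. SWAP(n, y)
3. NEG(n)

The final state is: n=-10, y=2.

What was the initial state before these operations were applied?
n=-2, y=10

Working backwards:
Final state: n=-10, y=2
Before step 3 (NEG(n)): n=10, y=2
Before step 2 (SWAP(n, y)): n=2, y=10
Before step 1 (NEG(n)): n=-2, y=10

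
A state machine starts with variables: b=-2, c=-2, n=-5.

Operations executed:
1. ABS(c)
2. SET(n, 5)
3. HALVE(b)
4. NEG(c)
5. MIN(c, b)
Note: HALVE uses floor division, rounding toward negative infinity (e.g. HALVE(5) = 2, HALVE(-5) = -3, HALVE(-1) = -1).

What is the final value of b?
b = -1

Tracing execution:
Step 1: ABS(c) → b = -2
Step 2: SET(n, 5) → b = -2
Step 3: HALVE(b) → b = -1
Step 4: NEG(c) → b = -1
Step 5: MIN(c, b) → b = -1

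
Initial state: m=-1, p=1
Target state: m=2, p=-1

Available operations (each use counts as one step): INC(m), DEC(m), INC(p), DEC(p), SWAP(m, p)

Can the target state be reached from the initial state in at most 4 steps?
Yes

Path (2 steps): INC(p) → SWAP(m, p)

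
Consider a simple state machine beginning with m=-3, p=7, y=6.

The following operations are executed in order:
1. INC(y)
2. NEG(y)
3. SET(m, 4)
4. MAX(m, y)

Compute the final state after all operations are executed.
{m: 4, p: 7, y: -7}

Step-by-step execution:
Initial: m=-3, p=7, y=6
After step 1 (INC(y)): m=-3, p=7, y=7
After step 2 (NEG(y)): m=-3, p=7, y=-7
After step 3 (SET(m, 4)): m=4, p=7, y=-7
After step 4 (MAX(m, y)): m=4, p=7, y=-7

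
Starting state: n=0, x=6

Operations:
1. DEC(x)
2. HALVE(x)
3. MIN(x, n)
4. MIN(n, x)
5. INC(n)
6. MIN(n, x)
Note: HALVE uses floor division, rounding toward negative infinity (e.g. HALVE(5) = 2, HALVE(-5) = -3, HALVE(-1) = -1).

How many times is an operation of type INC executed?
1

Counting INC operations:
Step 5: INC(n) ← INC
Total: 1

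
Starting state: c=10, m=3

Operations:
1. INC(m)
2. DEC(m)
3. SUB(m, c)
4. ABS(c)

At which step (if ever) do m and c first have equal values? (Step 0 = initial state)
Never

m and c never become equal during execution.

Comparing values at each step:
Initial: m=3, c=10
After step 1: m=4, c=10
After step 2: m=3, c=10
After step 3: m=-7, c=10
After step 4: m=-7, c=10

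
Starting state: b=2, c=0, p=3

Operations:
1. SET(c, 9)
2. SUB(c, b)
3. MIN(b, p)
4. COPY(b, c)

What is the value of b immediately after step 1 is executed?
b = 2

Tracing b through execution:
Initial: b = 2
After step 1 (SET(c, 9)): b = 2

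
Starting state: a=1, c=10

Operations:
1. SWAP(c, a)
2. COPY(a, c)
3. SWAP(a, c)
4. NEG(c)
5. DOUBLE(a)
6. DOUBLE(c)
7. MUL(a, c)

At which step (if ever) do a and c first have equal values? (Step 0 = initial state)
Step 2

a and c first become equal after step 2.

Comparing values at each step:
Initial: a=1, c=10
After step 1: a=10, c=1
After step 2: a=1, c=1 ← equal!
After step 3: a=1, c=1 ← equal!
After step 4: a=1, c=-1
After step 5: a=2, c=-1
After step 6: a=2, c=-2
After step 7: a=-4, c=-2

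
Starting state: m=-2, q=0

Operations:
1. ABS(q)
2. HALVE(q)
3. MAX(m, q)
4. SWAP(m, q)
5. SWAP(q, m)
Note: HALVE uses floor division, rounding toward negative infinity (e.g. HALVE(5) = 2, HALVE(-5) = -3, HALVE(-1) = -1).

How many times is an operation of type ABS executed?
1

Counting ABS operations:
Step 1: ABS(q) ← ABS
Total: 1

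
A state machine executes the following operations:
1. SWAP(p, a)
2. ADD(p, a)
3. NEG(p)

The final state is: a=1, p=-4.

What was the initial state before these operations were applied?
a=3, p=1

Working backwards:
Final state: a=1, p=-4
Before step 3 (NEG(p)): a=1, p=4
Before step 2 (ADD(p, a)): a=1, p=3
Before step 1 (SWAP(p, a)): a=3, p=1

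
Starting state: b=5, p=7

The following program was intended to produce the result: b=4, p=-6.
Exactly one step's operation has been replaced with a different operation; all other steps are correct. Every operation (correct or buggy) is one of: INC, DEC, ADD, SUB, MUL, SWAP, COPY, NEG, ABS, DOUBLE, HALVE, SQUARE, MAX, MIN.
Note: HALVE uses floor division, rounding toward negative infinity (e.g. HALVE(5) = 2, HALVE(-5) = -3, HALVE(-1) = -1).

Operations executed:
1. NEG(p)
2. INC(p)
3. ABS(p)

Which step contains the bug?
Step 3

Trace with buggy code:
Initial: b=5, p=7
After step 1: b=5, p=-7
After step 2: b=5, p=-6
After step 3: b=5, p=6
Actual final b=5, p=6 ≠ expected b=4, p=-6.
Step 3 is the only position where a single-operation replacement can produce the expected result.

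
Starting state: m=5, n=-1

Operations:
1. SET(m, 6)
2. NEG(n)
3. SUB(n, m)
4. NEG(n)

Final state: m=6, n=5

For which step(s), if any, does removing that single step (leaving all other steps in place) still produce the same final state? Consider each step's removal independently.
None - removing any single step changes the final result

Testing removal of each single step:
Without step 1: final = m=5, n=4 (different)
Without step 2: final = m=6, n=7 (different)
Without step 3: final = m=6, n=-1 (different)
Without step 4: final = m=6, n=-5 (different)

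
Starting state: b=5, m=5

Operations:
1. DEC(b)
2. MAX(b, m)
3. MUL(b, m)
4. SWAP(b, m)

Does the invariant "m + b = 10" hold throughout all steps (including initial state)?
No, violated after step 1

The invariant is violated after step 1.

State at each step:
Initial: b=5, m=5
After step 1: b=4, m=5
After step 2: b=5, m=5
After step 3: b=25, m=5
After step 4: b=5, m=25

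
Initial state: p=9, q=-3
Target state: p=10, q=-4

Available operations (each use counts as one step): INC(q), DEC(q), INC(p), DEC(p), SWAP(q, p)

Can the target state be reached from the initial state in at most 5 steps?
Yes

Path (2 steps): DEC(q) → INC(p)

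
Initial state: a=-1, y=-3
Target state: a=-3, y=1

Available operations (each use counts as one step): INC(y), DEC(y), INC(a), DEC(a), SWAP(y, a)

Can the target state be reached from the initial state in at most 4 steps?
Yes

Path (3 steps): INC(a) → INC(a) → SWAP(y, a)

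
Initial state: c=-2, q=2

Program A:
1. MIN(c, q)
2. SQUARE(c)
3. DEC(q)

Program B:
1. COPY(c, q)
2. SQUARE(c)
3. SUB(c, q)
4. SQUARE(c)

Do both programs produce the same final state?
No

Program A final state: c=4, q=1
Program B final state: c=4, q=2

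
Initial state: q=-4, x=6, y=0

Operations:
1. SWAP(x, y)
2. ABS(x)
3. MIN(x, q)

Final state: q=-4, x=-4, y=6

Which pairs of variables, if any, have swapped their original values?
None

Comparing initial and final values:
x: 6 → -4
y: 0 → 6
q: -4 → -4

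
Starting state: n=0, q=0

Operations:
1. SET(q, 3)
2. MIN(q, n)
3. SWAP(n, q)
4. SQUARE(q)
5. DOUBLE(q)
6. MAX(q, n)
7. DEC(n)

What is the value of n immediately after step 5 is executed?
n = 0

Tracing n through execution:
Initial: n = 0
After step 1 (SET(q, 3)): n = 0
After step 2 (MIN(q, n)): n = 0
After step 3 (SWAP(n, q)): n = 0
After step 4 (SQUARE(q)): n = 0
After step 5 (DOUBLE(q)): n = 0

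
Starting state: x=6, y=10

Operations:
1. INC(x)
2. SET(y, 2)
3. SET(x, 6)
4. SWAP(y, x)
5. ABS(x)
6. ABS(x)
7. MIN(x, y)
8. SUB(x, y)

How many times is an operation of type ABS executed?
2

Counting ABS operations:
Step 5: ABS(x) ← ABS
Step 6: ABS(x) ← ABS
Total: 2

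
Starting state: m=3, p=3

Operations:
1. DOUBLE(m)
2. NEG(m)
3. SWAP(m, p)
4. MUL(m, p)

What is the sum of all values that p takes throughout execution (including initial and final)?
-3

Values of p at each step:
Initial: p = 3
After step 1: p = 3
After step 2: p = 3
After step 3: p = -6
After step 4: p = -6
Sum = 3 + 3 + 3 + -6 + -6 = -3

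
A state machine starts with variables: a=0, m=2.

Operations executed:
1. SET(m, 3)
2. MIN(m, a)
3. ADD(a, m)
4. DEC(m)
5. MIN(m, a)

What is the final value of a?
a = 0

Tracing execution:
Step 1: SET(m, 3) → a = 0
Step 2: MIN(m, a) → a = 0
Step 3: ADD(a, m) → a = 0
Step 4: DEC(m) → a = 0
Step 5: MIN(m, a) → a = 0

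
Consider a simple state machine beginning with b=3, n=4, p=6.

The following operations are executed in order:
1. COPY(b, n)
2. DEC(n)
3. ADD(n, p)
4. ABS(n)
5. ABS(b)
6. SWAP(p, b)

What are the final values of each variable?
{b: 6, n: 9, p: 4}

Step-by-step execution:
Initial: b=3, n=4, p=6
After step 1 (COPY(b, n)): b=4, n=4, p=6
After step 2 (DEC(n)): b=4, n=3, p=6
After step 3 (ADD(n, p)): b=4, n=9, p=6
After step 4 (ABS(n)): b=4, n=9, p=6
After step 5 (ABS(b)): b=4, n=9, p=6
After step 6 (SWAP(p, b)): b=6, n=9, p=4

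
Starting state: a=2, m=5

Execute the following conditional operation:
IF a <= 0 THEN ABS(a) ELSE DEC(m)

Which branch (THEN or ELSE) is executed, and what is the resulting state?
Branch: ELSE, Final state: a=2, m=4

Evaluating condition: a <= 0
a = 2
Condition is False, so ELSE branch executes
After DEC(m): a=2, m=4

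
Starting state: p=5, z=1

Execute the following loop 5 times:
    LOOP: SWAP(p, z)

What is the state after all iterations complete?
p=1, z=5

Iteration trace:
Start: p=5, z=1
After iteration 1: p=1, z=5
After iteration 2: p=5, z=1
After iteration 3: p=1, z=5
After iteration 4: p=5, z=1
After iteration 5: p=1, z=5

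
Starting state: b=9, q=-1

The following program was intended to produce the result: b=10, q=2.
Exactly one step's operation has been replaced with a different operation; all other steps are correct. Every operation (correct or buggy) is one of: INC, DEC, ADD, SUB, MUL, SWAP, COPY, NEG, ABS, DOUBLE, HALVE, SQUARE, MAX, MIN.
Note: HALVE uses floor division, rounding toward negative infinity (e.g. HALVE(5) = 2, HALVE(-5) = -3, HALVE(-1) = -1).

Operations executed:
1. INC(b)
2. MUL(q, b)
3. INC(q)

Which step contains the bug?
Step 2

Trace with buggy code:
Initial: b=9, q=-1
After step 1: b=10, q=-1
After step 2: b=10, q=-10
After step 3: b=10, q=-9
Actual final b=10, q=-9 ≠ expected b=10, q=2.
Step 2 is the only position where a single-operation replacement can produce the expected result.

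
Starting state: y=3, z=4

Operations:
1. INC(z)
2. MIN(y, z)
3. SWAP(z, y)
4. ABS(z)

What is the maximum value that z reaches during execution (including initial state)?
5

Values of z at each step:
Initial: z = 4
After step 1: z = 5 ← maximum
After step 2: z = 5
After step 3: z = 3
After step 4: z = 3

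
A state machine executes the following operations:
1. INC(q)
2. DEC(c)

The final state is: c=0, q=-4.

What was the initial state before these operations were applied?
c=1, q=-5

Working backwards:
Final state: c=0, q=-4
Before step 2 (DEC(c)): c=1, q=-4
Before step 1 (INC(q)): c=1, q=-5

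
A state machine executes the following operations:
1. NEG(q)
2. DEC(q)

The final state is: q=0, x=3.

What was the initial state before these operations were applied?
q=-1, x=3

Working backwards:
Final state: q=0, x=3
Before step 2 (DEC(q)): q=1, x=3
Before step 1 (NEG(q)): q=-1, x=3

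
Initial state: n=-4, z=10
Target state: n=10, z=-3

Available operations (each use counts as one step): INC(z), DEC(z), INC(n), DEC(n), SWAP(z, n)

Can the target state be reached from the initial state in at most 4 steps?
Yes

Path (2 steps): INC(n) → SWAP(z, n)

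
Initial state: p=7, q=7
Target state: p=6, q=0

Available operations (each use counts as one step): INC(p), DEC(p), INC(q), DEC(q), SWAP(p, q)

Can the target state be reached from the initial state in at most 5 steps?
No

The target state cannot be reached within 5 steps.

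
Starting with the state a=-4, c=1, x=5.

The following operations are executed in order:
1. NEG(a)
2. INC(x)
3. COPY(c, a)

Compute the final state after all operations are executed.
{a: 4, c: 4, x: 6}

Step-by-step execution:
Initial: a=-4, c=1, x=5
After step 1 (NEG(a)): a=4, c=1, x=5
After step 2 (INC(x)): a=4, c=1, x=6
After step 3 (COPY(c, a)): a=4, c=4, x=6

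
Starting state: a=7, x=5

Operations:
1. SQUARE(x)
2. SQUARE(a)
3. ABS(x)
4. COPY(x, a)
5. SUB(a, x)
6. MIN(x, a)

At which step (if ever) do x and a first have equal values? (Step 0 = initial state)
Step 4

x and a first become equal after step 4.

Comparing values at each step:
Initial: x=5, a=7
After step 1: x=25, a=7
After step 2: x=25, a=49
After step 3: x=25, a=49
After step 4: x=49, a=49 ← equal!
After step 5: x=49, a=0
After step 6: x=0, a=0 ← equal!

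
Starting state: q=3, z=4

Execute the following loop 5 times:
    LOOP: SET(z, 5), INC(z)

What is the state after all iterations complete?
q=3, z=6

Iteration trace:
Start: q=3, z=4
After iteration 1: q=3, z=6
After iteration 2: q=3, z=6
After iteration 3: q=3, z=6
After iteration 4: q=3, z=6
After iteration 5: q=3, z=6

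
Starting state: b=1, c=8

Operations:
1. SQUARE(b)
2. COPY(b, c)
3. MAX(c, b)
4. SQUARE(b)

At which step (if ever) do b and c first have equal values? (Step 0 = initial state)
Step 2

b and c first become equal after step 2.

Comparing values at each step:
Initial: b=1, c=8
After step 1: b=1, c=8
After step 2: b=8, c=8 ← equal!
After step 3: b=8, c=8 ← equal!
After step 4: b=64, c=8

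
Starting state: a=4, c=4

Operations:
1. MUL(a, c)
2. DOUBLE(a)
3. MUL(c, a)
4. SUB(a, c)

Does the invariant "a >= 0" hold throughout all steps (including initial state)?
No, violated after step 4

The invariant is violated after step 4.

State at each step:
Initial: a=4, c=4
After step 1: a=16, c=4
After step 2: a=32, c=4
After step 3: a=32, c=128
After step 4: a=-96, c=128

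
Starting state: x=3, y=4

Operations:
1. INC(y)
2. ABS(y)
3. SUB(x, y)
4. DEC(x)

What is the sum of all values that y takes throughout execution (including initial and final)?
24

Values of y at each step:
Initial: y = 4
After step 1: y = 5
After step 2: y = 5
After step 3: y = 5
After step 4: y = 5
Sum = 4 + 5 + 5 + 5 + 5 = 24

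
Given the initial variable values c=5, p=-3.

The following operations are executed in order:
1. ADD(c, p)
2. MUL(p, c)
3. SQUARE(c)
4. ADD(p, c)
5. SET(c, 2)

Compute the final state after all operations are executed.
{c: 2, p: -2}

Step-by-step execution:
Initial: c=5, p=-3
After step 1 (ADD(c, p)): c=2, p=-3
After step 2 (MUL(p, c)): c=2, p=-6
After step 3 (SQUARE(c)): c=4, p=-6
After step 4 (ADD(p, c)): c=4, p=-2
After step 5 (SET(c, 2)): c=2, p=-2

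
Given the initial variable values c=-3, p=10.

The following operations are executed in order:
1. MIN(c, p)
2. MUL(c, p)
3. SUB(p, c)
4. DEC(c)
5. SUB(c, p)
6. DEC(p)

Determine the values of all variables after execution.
{c: -71, p: 39}

Step-by-step execution:
Initial: c=-3, p=10
After step 1 (MIN(c, p)): c=-3, p=10
After step 2 (MUL(c, p)): c=-30, p=10
After step 3 (SUB(p, c)): c=-30, p=40
After step 4 (DEC(c)): c=-31, p=40
After step 5 (SUB(c, p)): c=-71, p=40
After step 6 (DEC(p)): c=-71, p=39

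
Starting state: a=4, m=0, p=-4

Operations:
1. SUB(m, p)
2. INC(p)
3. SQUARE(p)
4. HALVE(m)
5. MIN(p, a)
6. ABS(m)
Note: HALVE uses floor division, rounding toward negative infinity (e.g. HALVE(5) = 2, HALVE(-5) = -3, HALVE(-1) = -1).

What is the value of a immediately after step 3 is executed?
a = 4

Tracing a through execution:
Initial: a = 4
After step 1 (SUB(m, p)): a = 4
After step 2 (INC(p)): a = 4
After step 3 (SQUARE(p)): a = 4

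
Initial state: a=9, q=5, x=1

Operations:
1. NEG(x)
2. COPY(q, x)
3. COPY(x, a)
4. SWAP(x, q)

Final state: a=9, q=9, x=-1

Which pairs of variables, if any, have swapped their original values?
None

Comparing initial and final values:
q: 5 → 9
a: 9 → 9
x: 1 → -1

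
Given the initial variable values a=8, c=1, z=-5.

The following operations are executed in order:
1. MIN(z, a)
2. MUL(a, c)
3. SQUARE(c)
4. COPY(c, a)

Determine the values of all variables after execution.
{a: 8, c: 8, z: -5}

Step-by-step execution:
Initial: a=8, c=1, z=-5
After step 1 (MIN(z, a)): a=8, c=1, z=-5
After step 2 (MUL(a, c)): a=8, c=1, z=-5
After step 3 (SQUARE(c)): a=8, c=1, z=-5
After step 4 (COPY(c, a)): a=8, c=8, z=-5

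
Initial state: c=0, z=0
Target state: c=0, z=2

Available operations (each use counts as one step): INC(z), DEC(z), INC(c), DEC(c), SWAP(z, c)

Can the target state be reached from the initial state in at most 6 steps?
Yes

Path (2 steps): INC(z) → INC(z)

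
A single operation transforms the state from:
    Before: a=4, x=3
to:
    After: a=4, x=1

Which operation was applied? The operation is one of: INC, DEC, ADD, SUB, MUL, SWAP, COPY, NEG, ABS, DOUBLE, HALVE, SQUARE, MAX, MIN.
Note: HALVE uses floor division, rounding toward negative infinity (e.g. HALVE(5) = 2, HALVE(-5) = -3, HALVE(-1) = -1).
HALVE(x)

Analyzing the change:
Before: a=4, x=3
After: a=4, x=1
Variable x changed from 3 to 1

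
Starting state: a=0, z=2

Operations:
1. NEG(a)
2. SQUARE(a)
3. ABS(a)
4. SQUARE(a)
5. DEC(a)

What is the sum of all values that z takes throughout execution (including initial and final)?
12

Values of z at each step:
Initial: z = 2
After step 1: z = 2
After step 2: z = 2
After step 3: z = 2
After step 4: z = 2
After step 5: z = 2
Sum = 2 + 2 + 2 + 2 + 2 + 2 = 12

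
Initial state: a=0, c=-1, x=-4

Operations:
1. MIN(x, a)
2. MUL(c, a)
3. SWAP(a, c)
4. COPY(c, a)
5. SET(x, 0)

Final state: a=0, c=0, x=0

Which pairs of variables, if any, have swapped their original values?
None

Comparing initial and final values:
x: -4 → 0
c: -1 → 0
a: 0 → 0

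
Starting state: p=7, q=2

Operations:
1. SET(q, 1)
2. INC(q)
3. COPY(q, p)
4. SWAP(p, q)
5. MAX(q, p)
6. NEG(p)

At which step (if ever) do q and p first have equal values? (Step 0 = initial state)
Step 3

q and p first become equal after step 3.

Comparing values at each step:
Initial: q=2, p=7
After step 1: q=1, p=7
After step 2: q=2, p=7
After step 3: q=7, p=7 ← equal!
After step 4: q=7, p=7 ← equal!
After step 5: q=7, p=7 ← equal!
After step 6: q=7, p=-7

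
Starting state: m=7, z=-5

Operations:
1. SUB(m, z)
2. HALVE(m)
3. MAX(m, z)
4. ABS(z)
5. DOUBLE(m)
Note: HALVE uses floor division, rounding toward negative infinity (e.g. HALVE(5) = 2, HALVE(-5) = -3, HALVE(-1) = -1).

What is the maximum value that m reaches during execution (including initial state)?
12

Values of m at each step:
Initial: m = 7
After step 1: m = 12 ← maximum
After step 2: m = 6
After step 3: m = 6
After step 4: m = 6
After step 5: m = 12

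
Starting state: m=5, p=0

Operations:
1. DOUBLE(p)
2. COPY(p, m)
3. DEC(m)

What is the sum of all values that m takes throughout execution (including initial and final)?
19

Values of m at each step:
Initial: m = 5
After step 1: m = 5
After step 2: m = 5
After step 3: m = 4
Sum = 5 + 5 + 5 + 4 = 19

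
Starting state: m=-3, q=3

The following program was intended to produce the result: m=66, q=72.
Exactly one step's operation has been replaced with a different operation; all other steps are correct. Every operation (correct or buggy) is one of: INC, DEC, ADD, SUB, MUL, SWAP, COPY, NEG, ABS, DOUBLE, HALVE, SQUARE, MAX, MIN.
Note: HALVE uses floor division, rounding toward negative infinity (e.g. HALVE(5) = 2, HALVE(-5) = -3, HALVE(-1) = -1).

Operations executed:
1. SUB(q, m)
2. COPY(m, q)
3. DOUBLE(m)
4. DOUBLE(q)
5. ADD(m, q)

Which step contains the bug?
Step 2

Trace with buggy code:
Initial: m=-3, q=3
After step 1: m=-3, q=6
After step 2: m=6, q=6
After step 3: m=12, q=6
After step 4: m=12, q=12
After step 5: m=24, q=12
Actual final m=24, q=12 ≠ expected m=66, q=72.
Step 2 is the only position where a single-operation replacement can produce the expected result.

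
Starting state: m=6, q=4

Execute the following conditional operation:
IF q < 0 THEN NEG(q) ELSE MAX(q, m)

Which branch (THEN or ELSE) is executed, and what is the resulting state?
Branch: ELSE, Final state: m=6, q=6

Evaluating condition: q < 0
q = 4
Condition is False, so ELSE branch executes
After MAX(q, m): m=6, q=6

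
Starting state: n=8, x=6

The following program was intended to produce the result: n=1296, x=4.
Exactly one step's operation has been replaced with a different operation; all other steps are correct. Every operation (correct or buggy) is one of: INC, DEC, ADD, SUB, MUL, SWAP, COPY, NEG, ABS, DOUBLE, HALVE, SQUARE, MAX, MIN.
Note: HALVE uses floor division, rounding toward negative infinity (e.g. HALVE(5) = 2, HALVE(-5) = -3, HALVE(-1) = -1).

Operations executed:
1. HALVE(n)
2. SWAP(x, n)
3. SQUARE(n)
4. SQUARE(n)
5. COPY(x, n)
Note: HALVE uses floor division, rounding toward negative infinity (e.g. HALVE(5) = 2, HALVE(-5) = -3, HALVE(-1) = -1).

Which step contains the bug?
Step 5

Trace with buggy code:
Initial: n=8, x=6
After step 1: n=4, x=6
After step 2: n=6, x=4
After step 3: n=36, x=4
After step 4: n=1296, x=4
After step 5: n=1296, x=1296
Actual final n=1296, x=1296 ≠ expected n=1296, x=4.
Step 5 is the only position where a single-operation replacement can produce the expected result.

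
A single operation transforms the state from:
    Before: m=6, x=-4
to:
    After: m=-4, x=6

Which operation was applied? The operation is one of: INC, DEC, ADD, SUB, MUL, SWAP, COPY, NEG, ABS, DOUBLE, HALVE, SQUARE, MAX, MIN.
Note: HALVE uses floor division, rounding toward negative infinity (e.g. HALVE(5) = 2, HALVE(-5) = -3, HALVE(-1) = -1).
SWAP(m, x)

Analyzing the change:
Before: m=6, x=-4
After: m=-4, x=6
Variable m changed from 6 to -4
Variable x changed from -4 to 6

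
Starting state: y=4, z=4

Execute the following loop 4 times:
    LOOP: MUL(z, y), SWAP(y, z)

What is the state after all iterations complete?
y=65536, z=1024

Iteration trace:
Start: y=4, z=4
After iteration 1: y=16, z=4
After iteration 2: y=64, z=16
After iteration 3: y=1024, z=64
After iteration 4: y=65536, z=1024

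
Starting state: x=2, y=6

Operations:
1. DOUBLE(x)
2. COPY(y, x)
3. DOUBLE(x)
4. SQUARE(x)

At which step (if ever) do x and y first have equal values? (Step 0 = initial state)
Step 2

x and y first become equal after step 2.

Comparing values at each step:
Initial: x=2, y=6
After step 1: x=4, y=6
After step 2: x=4, y=4 ← equal!
After step 3: x=8, y=4
After step 4: x=64, y=4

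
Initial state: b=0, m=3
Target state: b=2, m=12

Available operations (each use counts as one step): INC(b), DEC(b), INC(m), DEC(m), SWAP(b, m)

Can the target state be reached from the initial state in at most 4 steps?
No

The target state cannot be reached within 4 steps.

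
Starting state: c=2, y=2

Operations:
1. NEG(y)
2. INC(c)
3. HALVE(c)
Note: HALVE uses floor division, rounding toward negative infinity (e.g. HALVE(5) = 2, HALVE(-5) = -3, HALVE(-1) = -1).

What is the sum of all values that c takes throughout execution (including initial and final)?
8

Values of c at each step:
Initial: c = 2
After step 1: c = 2
After step 2: c = 3
After step 3: c = 1
Sum = 2 + 2 + 3 + 1 = 8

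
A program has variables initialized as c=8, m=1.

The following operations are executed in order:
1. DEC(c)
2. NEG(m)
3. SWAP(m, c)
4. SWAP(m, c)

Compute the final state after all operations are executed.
{c: 7, m: -1}

Step-by-step execution:
Initial: c=8, m=1
After step 1 (DEC(c)): c=7, m=1
After step 2 (NEG(m)): c=7, m=-1
After step 3 (SWAP(m, c)): c=-1, m=7
After step 4 (SWAP(m, c)): c=7, m=-1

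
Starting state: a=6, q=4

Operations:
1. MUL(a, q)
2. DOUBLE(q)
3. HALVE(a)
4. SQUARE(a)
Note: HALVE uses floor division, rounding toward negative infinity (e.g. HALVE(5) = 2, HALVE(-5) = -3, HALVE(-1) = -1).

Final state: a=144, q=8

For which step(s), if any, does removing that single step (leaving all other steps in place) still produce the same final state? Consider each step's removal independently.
None - removing any single step changes the final result

Testing removal of each single step:
Without step 1: final = a=9, q=8 (different)
Without step 2: final = a=144, q=4 (different)
Without step 3: final = a=576, q=8 (different)
Without step 4: final = a=12, q=8 (different)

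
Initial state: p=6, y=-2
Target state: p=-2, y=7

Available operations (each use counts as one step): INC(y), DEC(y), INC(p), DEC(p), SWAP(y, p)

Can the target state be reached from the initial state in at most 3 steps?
Yes

Path (2 steps): INC(p) → SWAP(y, p)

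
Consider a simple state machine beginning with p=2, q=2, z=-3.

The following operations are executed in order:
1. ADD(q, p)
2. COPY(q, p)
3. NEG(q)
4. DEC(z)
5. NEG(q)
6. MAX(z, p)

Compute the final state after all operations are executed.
{p: 2, q: 2, z: 2}

Step-by-step execution:
Initial: p=2, q=2, z=-3
After step 1 (ADD(q, p)): p=2, q=4, z=-3
After step 2 (COPY(q, p)): p=2, q=2, z=-3
After step 3 (NEG(q)): p=2, q=-2, z=-3
After step 4 (DEC(z)): p=2, q=-2, z=-4
After step 5 (NEG(q)): p=2, q=2, z=-4
After step 6 (MAX(z, p)): p=2, q=2, z=2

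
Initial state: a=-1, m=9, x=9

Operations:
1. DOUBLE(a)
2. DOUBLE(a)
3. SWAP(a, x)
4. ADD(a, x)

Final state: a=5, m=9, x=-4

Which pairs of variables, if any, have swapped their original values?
None

Comparing initial and final values:
m: 9 → 9
x: 9 → -4
a: -1 → 5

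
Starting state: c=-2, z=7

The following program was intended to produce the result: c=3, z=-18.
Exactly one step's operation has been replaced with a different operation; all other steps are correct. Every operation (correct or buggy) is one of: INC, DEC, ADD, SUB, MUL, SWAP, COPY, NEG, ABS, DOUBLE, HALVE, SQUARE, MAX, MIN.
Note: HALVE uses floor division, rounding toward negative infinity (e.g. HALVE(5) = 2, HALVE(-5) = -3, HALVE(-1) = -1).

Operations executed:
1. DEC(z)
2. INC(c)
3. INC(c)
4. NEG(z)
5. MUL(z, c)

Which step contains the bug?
Step 2

Trace with buggy code:
Initial: c=-2, z=7
After step 1: c=-2, z=6
After step 2: c=-1, z=6
After step 3: c=0, z=6
After step 4: c=0, z=-6
After step 5: c=0, z=0
Actual final c=0, z=0 ≠ expected c=3, z=-18.
Step 2 is the only position where a single-operation replacement can produce the expected result.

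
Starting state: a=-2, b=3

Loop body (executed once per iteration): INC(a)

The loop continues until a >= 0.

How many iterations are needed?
2

Tracing iterations:
Initial: a=-2, b=3
After iteration 1: a=-1, b=3
After iteration 2: a=0, b=3
a >= 0 now holds, so the loop exits after 2 iterations.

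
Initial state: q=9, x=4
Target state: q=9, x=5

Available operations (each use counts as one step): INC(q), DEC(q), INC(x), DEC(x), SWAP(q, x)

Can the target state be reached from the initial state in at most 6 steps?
Yes

Path (1 step): INC(x)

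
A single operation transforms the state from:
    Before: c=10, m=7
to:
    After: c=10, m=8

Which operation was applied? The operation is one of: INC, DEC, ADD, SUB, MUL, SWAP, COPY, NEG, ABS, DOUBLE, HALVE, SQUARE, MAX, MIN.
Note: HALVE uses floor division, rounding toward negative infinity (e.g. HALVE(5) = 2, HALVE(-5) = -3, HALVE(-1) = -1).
INC(m)

Analyzing the change:
Before: c=10, m=7
After: c=10, m=8
Variable m changed from 7 to 8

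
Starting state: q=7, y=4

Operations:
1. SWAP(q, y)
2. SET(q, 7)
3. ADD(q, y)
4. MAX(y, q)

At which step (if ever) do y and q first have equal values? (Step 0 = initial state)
Step 2

y and q first become equal after step 2.

Comparing values at each step:
Initial: y=4, q=7
After step 1: y=7, q=4
After step 2: y=7, q=7 ← equal!
After step 3: y=7, q=14
After step 4: y=14, q=14 ← equal!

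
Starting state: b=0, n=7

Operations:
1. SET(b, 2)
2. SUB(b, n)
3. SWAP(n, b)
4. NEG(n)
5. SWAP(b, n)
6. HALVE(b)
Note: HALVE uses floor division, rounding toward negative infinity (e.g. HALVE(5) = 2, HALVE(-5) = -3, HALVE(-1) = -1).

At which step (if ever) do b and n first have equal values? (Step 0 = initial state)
Never

b and n never become equal during execution.

Comparing values at each step:
Initial: b=0, n=7
After step 1: b=2, n=7
After step 2: b=-5, n=7
After step 3: b=7, n=-5
After step 4: b=7, n=5
After step 5: b=5, n=7
After step 6: b=2, n=7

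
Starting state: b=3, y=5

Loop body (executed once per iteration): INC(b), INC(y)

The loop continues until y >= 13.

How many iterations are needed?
8

Tracing iterations:
Initial: b=3, y=5
After iteration 1: b=4, y=6
After iteration 2: b=5, y=7
After iteration 3: b=6, y=8
After iteration 4: b=7, y=9
After iteration 5: b=8, y=10
After iteration 6: b=9, y=11
After iteration 7: b=10, y=12
After iteration 8: b=11, y=13
y >= 13 now holds, so the loop exits after 8 iterations.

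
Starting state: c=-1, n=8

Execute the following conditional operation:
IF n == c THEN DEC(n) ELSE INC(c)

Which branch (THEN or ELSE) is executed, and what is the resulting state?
Branch: ELSE, Final state: c=0, n=8

Evaluating condition: n == c
n = 8, c = -1
Condition is False, so ELSE branch executes
After INC(c): c=0, n=8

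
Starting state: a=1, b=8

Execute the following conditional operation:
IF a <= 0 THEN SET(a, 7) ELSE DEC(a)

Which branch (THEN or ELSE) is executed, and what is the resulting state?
Branch: ELSE, Final state: a=0, b=8

Evaluating condition: a <= 0
a = 1
Condition is False, so ELSE branch executes
After DEC(a): a=0, b=8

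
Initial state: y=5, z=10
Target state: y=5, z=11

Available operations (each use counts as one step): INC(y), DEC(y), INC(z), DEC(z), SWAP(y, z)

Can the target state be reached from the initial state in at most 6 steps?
Yes

Path (1 step): INC(z)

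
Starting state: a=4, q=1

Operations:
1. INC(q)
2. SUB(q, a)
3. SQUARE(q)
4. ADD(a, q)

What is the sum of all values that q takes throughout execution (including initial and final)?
9

Values of q at each step:
Initial: q = 1
After step 1: q = 2
After step 2: q = -2
After step 3: q = 4
After step 4: q = 4
Sum = 1 + 2 + -2 + 4 + 4 = 9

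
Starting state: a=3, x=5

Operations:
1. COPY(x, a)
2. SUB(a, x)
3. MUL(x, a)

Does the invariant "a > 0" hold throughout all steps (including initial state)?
No, violated after step 2

The invariant is violated after step 2.

State at each step:
Initial: a=3, x=5
After step 1: a=3, x=3
After step 2: a=0, x=3
After step 3: a=0, x=0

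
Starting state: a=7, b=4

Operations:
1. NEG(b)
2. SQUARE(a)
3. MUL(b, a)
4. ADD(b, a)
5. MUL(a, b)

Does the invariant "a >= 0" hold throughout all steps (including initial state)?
No, violated after step 5

The invariant is violated after step 5.

State at each step:
Initial: a=7, b=4
After step 1: a=7, b=-4
After step 2: a=49, b=-4
After step 3: a=49, b=-196
After step 4: a=49, b=-147
After step 5: a=-7203, b=-147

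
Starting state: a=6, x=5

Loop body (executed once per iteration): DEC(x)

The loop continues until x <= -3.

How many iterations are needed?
8

Tracing iterations:
Initial: a=6, x=5
After iteration 1: a=6, x=4
After iteration 2: a=6, x=3
After iteration 3: a=6, x=2
After iteration 4: a=6, x=1
After iteration 5: a=6, x=0
After iteration 6: a=6, x=-1
After iteration 7: a=6, x=-2
After iteration 8: a=6, x=-3
x <= -3 now holds, so the loop exits after 8 iterations.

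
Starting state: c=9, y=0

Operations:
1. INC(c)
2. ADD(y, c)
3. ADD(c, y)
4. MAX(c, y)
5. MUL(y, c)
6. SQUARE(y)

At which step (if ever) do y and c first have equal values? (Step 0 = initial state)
Step 2

y and c first become equal after step 2.

Comparing values at each step:
Initial: y=0, c=9
After step 1: y=0, c=10
After step 2: y=10, c=10 ← equal!
After step 3: y=10, c=20
After step 4: y=10, c=20
After step 5: y=200, c=20
After step 6: y=40000, c=20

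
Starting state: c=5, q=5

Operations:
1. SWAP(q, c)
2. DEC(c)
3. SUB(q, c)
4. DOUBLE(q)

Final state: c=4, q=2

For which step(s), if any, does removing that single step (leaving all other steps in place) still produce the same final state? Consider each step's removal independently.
Step(s) 1

Testing removal of each single step:
Without step 1: final = c=4, q=2 (same)
Without step 2: final = c=5, q=0 (different)
Without step 3: final = c=4, q=10 (different)
Without step 4: final = c=4, q=1 (different)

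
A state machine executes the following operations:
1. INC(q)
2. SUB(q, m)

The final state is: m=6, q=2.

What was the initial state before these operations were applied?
m=6, q=7

Working backwards:
Final state: m=6, q=2
Before step 2 (SUB(q, m)): m=6, q=8
Before step 1 (INC(q)): m=6, q=7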